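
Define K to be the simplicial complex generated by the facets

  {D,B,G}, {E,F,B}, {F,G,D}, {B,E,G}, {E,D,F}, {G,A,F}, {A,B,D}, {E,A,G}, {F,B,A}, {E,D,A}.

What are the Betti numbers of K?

b_0 = 1, b_1 = 0, b_2 = 0.

Take the total order A < B < D < E < F < G on the vertex set. Then K (dimension 2) consists of the simplices:

  0-simplices (6): A, B, D, E, F, G
  1-simplices (15): AB, AD, AE, AF, AG, BD, BE, BF, BG, DE, DF, DG, EF, EG, FG
  2-simplices (10): ABD, ABF, ADE, AEG, AFG, BDG, BEF, BEG, DEF, DFG

giving chain groups C_0 ≅ Z^6, C_1 ≅ Z^15, C_2 ≅ Z^10.

The boundary map ∂_1: C_1 → C_0 is given by ∂[p,q] = [q] − [p].
The 6×15 boundary matrix has rank 5 and Smith normal form diag(1,1,1,1,1).

The boundary map ∂_2: C_2 → C_1 maps a triangle to the signed sum of its edges. For instance
  ∂DFG = FG − DG + DF,
  ∂BEF = EF − BF + BE.
The resulting 15×10 matrix has rank 10, and its Smith normal form has invariant factors (1,1,1,1,1,1,1,1,1,2).

Reading off H_k = ker ∂_k / im ∂_{k+1}:

  H_0: rank C_0 − rank ∂_1 = 6 − 5 = 1, and the invariant factors of ∂_1 are all 1, so H_0 ≅ Z.
  H_1: rank ker ∂_1 − rank ∂_2 = (15 − 5) − 10 = 0, and ∂_2 has invariant factor 2 > 1, so H_1 ≅ Z/2.
  H_2: rank ker ∂_2 − rank ∂_3 = (10 − 10) − 0 = 0, and there is no ∂_3, so H_2 ≅ 0.

Hence the Betti numbers are b_0 = 1, b_1 = 0, b_2 = 0.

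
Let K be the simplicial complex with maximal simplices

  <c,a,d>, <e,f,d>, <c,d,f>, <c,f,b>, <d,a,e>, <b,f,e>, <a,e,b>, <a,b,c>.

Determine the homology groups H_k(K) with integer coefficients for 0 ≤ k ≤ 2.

Take the total order a < b < c < d < e < f on the vertex set. Then K (dimension 2) consists of the simplices:

  0-simplices (6): a, b, c, d, e, f
  1-simplices (12): ab, ac, ad, ae, bc, be, bf, cd, cf, de, df, ef
  2-simplices (8): abc, abe, acd, ade, bcf, bef, cdf, def

Hence C_0 ≅ Z^6, C_1 ≅ Z^12, C_2 ≅ Z^8.

Boundary ∂_1: C_1 → C_0 is given by ∂[p,q] = [q] − [p].
As a 6×12 matrix over Z this has rank 5, with invariant factors (1,1,1,1,1).

The boundary map ∂_2: C_2 → C_1 sends each 2-simplex [p,q,r] to [q,r] − [p,r] + [p,q]. For instance
  ∂abe = be − ae + ab,
  ∂abc = bc − ac + ab.
This gives a 12×8 integer matrix of rank 7; reducing to Smith normal form yields diagonal entries (1,1,1,1,1,1,1).

Reading off H_k = ker ∂_k / im ∂_{k+1}:

  H_0: rank C_0 − rank ∂_1 = 6 − 5 = 1, and the invariant factors of ∂_1 are all 1, so H_0 = Z.
  H_1: rank ker ∂_1 − rank ∂_2 = (12 − 5) − 7 = 0, and the invariant factors of ∂_2 are all 1, so H_1 = 0.
  H_2: rank ker ∂_2 − rank ∂_3 = (8 − 7) − 0 = 1, and there is no ∂_3, so H_2 = Z.

As a check, the Euler characteristic is 6 − 12 + 8 = 2, which agrees with 1 − 0 + 1 = 2.
(K is a triangulation of the 2-sphere S^2.)

H_0 = Z,  H_1 = 0,  H_2 = Z.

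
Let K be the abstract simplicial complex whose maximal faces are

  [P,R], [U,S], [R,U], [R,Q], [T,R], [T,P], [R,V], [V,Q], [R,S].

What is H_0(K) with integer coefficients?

H_0 ≅ Z.

Take the total order P < Q < R < S < T < U < V on the vertex set. Then K (dimension 1) consists of the simplices:

  0-simplices (7): P, Q, R, S, T, U, V
  1-simplices (9): PR, PT, QR, QV, RS, RT, RU, RV, SU

giving chain groups C_0 ≅ Z^7, C_1 ≅ Z^9.

The boundary map ∂_1: C_1 → C_0 maps an edge to its endpoints' difference, ∂[p,q] = q − p.
The resulting 7×9 matrix has rank 6, and its Smith normal form has invariant factors (1,1,1,1,1,1).

Computing H_k = (kernel of ∂_k) / (image of ∂_{k+1}):

  H_0: rank C_0 − rank ∂_1 = 7 − 6 = 1, and the invariant factors of ∂_1 are all 1, so H_0 = Z.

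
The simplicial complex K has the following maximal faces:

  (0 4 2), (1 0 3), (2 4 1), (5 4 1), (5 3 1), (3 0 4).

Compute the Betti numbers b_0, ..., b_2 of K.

Order the vertices as 0 < 1 < 2 < 3 < 4 < 5. Listing each simplex with vertices in this order, K has dimension 2 with simplices:

  0-simplices (6): [0], [1], [2], [3], [4], [5]
  1-simplices (12): [0,1], [0,2], [0,3], [0,4], [1,2], [1,3], [1,4], [1,5], [2,4], [3,4], [3,5], [4,5]
  2-simplices (6): [0,1,3], [0,2,4], [0,3,4], [1,2,4], [1,3,5], [1,4,5]

Hence C_0 ≅ Z^6, C_1 ≅ Z^12, C_2 ≅ Z^6.

Boundary ∂_1: C_1 → C_0 is given by ∂[p,q] = [q] − [p]. For instance
  ∂[0,3] = [3] − [0].
The resulting 6×12 matrix has rank 5, and its Smith normal form has invariant factors (1,1,1,1,1).

The boundary map ∂_2: C_2 → C_1 sends each 2-simplex [p,q,r] to [q,r] − [p,r] + [p,q]. For instance
  ∂[0,1,3] = [1,3] − [0,3] + [0,1],
  ∂[1,3,5] = [3,5] − [1,5] + [1,3].
This gives a 12×6 integer matrix of rank 6; reducing to Smith normal form yields diagonal entries (1,1,1,1,1,1).

Computing H_k = (kernel of ∂_k) / (image of ∂_{k+1}):

  H_0: rank C_0 − rank ∂_1 = 6 − 5 = 1, and the invariant factors of ∂_1 are all 1, so H_0 ≅ Z.
  H_1: rank ker ∂_1 − rank ∂_2 = (12 − 5) − 6 = 1, and the invariant factors of ∂_2 are all 1, so H_1 ≅ Z.
  H_2: rank ker ∂_2 − rank ∂_3 = (6 − 6) − 0 = 0, and there is no ∂_3, so H_2 ≅ 0.

As a check, the Euler characteristic is 6 − 12 + 6 = 0, which agrees with 1 − 1 + 0 = 0.

Hence the Betti numbers are b_0 = 1, b_1 = 1, b_2 = 0.

b_0 = 1, b_1 = 1, b_2 = 0.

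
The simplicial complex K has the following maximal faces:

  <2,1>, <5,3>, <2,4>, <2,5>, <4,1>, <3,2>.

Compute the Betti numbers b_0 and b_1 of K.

b_0 = 1, b_1 = 2.

We work with the vertex ordering 1 < 2 < 3 < 4 < 5. The simplices of K, each written with vertices in increasing order, are:

  0-simplices (5): [1], [2], [3], [4], [5]
  1-simplices (6): [1,2], [1,4], [2,3], [2,4], [2,5], [3,5]

so the chain groups are C_0 ≅ Z^5, C_1 ≅ Z^6.

The boundary map ∂_1: C_1 → C_0 sends each edge [p,q] (with p < q) to q − p.
The 5×6 boundary matrix has rank 4 and Smith normal form diag(1,1,1,1).

Computing H_k = (kernel of ∂_k) / (image of ∂_{k+1}):

  H_0: rank C_0 − rank ∂_1 = 5 − 4 = 1, and the invariant factors of ∂_1 are all 1, so H_0 ≅ Z.
  H_1: rank ker ∂_1 − rank ∂_2 = (6 − 4) − 0 = 2, and there is no ∂_2, so H_1 ≅ Z^2.

(K is a triangulation of a wedge of 2 circles.)

Hence the Betti numbers are b_0 = 1, b_1 = 2.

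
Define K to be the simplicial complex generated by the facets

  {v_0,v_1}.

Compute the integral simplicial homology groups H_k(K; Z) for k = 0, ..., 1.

H_0 ≅ Z,  H_1 = 0.

Fix the vertex order v_0 < v_1 and write every simplex with vertices in increasing order. Then dim K = 1 and the simplices of K are:

  0-simplices (2): [v_0], [v_1]
  1-simplices (1): [v_0,v_1]

giving chain groups C_0 ≅ Z^2, C_1 ≅ Z^1.

The boundary map ∂_1: C_1 → C_0 is given by ∂[p,q] = [q] − [p].
The resulting 2×1 matrix has rank 1, and its Smith normal form has invariant factors (1).

Now H_k = ker ∂_k / im ∂_{k+1}, so:

  H_0: rank C_0 − rank ∂_1 = 2 − 1 = 1, and the invariant factors of ∂_1 are all 1, so H_0 = Z.
  H_1: rank ker ∂_1 − rank ∂_2 = (1 − 1) − 0 = 0, and there is no ∂_2, so H_1 = 0.

As a check, the Euler characteristic is 2 − 1 = 1, which agrees with 1 − 0 = 1.
(K is a triangulation of the 1-simplex.)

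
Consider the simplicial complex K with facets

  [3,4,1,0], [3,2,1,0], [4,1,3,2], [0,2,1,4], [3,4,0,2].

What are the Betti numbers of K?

b_0 = 1, b_1 = 0, b_2 = 0, b_3 = 1.

Take the total order 0 < 1 < 2 < 3 < 4 on the vertex set. Then K (dimension 3) consists of the simplices:

  0-simplices (5): [0], [1], [2], [3], [4]
  1-simplices (10): [0,1], [0,2], [0,3], [0,4], [1,2], [1,3], [1,4], [2,3], [2,4], [3,4]
  2-simplices (10): [0,1,2], [0,1,3], [0,1,4], [0,2,3], [0,2,4], [0,3,4], [1,2,3], [1,2,4], [1,3,4], [2,3,4]
  3-simplices (5): [0,1,2,3], [0,1,2,4], [0,1,3,4], [0,2,3,4], [1,2,3,4]

so the chain groups are C_0 ≅ Z^5, C_1 ≅ Z^10, C_2 ≅ Z^10, C_3 ≅ Z^5.

∂_1: C_1 → C_0 maps an edge to its endpoints' difference, ∂[p,q] = q − p.
The 5×10 boundary matrix has rank 4 and Smith normal form diag(1,1,1,1).

The boundary map ∂_2: C_2 → C_1 sends each 2-simplex [p,q,r] to [q,r] − [p,r] + [p,q]. For instance
  ∂[0,1,4] = [1,4] − [0,4] + [0,1],
  ∂[0,1,2] = [1,2] − [0,2] + [0,1].
The resulting 10×10 matrix has rank 6, and its Smith normal form has invariant factors (1,1,1,1,1,1).

∂_3: C_3 → C_2 sends each 3-simplex σ to the alternating sum Σ_i (−1)^i (σ with its i-th vertex removed). For instance
  ∂[0,1,3,4] = [1,3,4] − [0,3,4] + [0,1,4] − [0,1,3],
  ∂[0,1,2,4] = [1,2,4] − [0,2,4] + [0,1,4] − [0,1,2].
The 10×5 boundary matrix has rank 4 and Smith normal form diag(1,1,1,1).

Computing H_k = (kernel of ∂_k) / (image of ∂_{k+1}):

  H_0: rank C_0 − rank ∂_1 = 5 − 4 = 1, and the invariant factors of ∂_1 are all 1, so H_0 = Z.
  H_1: rank ker ∂_1 − rank ∂_2 = (10 − 4) − 6 = 0, and the invariant factors of ∂_2 are all 1, so H_1 = 0.
  H_2: rank ker ∂_2 − rank ∂_3 = (10 − 6) − 4 = 0, and the invariant factors of ∂_3 are all 1, so H_2 = 0.
  H_3: rank ker ∂_3 − rank ∂_4 = (5 − 4) − 0 = 1, and there is no ∂_4, so H_3 = Z.

As a check, the Euler characteristic is 5 − 10 + 10 − 5 = 0, which agrees with 1 − 0 + 0 − 1 = 0.

Hence the Betti numbers are b_0 = 1, b_1 = 0, b_2 = 0, b_3 = 1.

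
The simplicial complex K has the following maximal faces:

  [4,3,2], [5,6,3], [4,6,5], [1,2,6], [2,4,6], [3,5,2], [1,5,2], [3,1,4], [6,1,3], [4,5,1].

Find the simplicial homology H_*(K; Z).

H_0 ≅ Z,  H_1 ≅ Z/2,  H_2 = 0.

K has 6 vertices, 15 edges, 10 triangles.
rank ∂_0 = 0, rank ∂_1 = 5 ⇒ b_0 = 6 − 0 − 5 = 1; all invariant factors of ∂_1 are 1 so no torsion. So H_0 ≅ Z.
rank ∂_1 = 5, rank ∂_2 = 10 ⇒ b_1 = 15 − 5 − 10 = 0; ∂_2 has invariant factor(s) [2] giving torsion. So H_1 ≅ Z/2.
rank ∂_2 = 10, rank ∂_3 = 0 ⇒ b_2 = 10 − 10 − 0 = 0. So H_2 ≅ 0.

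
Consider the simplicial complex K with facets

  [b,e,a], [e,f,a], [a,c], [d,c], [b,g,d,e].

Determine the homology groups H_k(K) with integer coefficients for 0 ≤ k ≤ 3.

H_0 ≅ Z,  H_1 ≅ Z,  H_2 = 0,  H_3 = 0.

Order the vertices as a < b < c < d < e < f < g. Listing each simplex with vertices in this order, K has dimension 3 with simplices:

  0-simplices (7): a, b, c, d, e, f, g
  1-simplices (12): ab, ac, ae, af, bd, be, bg, cd, de, dg, ef, eg
  2-simplices (6): abe, aef, bde, bdg, beg, deg
  3-simplices (1): bdeg

giving chain groups C_0 ≅ Z^7, C_1 ≅ Z^12, C_2 ≅ Z^6, C_3 ≅ Z^1.

The boundary map ∂_1: C_1 → C_0 maps an edge to its endpoints' difference, ∂[p,q] = q − p. For instance
  ∂af = f − a.
The 7×12 boundary matrix has rank 6 and Smith normal form diag(1,1,1,1,1,1).

∂_2: C_2 → C_1 acts by ∂[p,q,r] = [q,r] − [p,r] + [p,q]. For instance
  ∂beg = eg − bg + be,
  ∂bdg = dg − bg + bd.
This gives a 12×6 integer matrix of rank 5; reducing to Smith normal form yields diagonal entries (1,1,1,1,1).

∂_3: C_3 → C_2 sends each 3-simplex σ to the alternating sum Σ_i (−1)^i (σ with its i-th vertex removed). For instance
  ∂bdeg = deg − beg + bdg − bde.
This gives a 6×1 integer matrix of rank 1; reducing to Smith normal form yields diagonal entries (1).

From H_k ≅ ker(∂_k) / im(∂_{k+1}) we obtain:

  H_0: rank C_0 − rank ∂_1 = 7 − 6 = 1, and the invariant factors of ∂_1 are all 1, so H_0 ≅ Z.
  H_1: rank ker ∂_1 − rank ∂_2 = (12 − 6) − 5 = 1, and the invariant factors of ∂_2 are all 1, so H_1 ≅ Z.
  H_2: rank ker ∂_2 − rank ∂_3 = (6 − 5) − 1 = 0, and the invariant factors of ∂_3 are all 1, so H_2 ≅ 0.
  H_3: rank ker ∂_3 − rank ∂_4 = (1 − 1) − 0 = 0, and there is no ∂_4, so H_3 ≅ 0.

As a check, the Euler characteristic is 7 − 12 + 6 − 1 = 0, which agrees with 1 − 1 + 0 − 0 = 0.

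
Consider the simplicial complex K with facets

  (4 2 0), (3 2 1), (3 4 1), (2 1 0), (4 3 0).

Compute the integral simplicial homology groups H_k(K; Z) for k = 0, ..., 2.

H_0 ≅ Z,  H_1 ≅ Z,  H_2 = 0.

Take the total order 0 < 1 < 2 < 3 < 4 on the vertex set. Then K (dimension 2) consists of the simplices:

  0-simplices (5): [0], [1], [2], [3], [4]
  1-simplices (10): [0,1], [0,2], [0,3], [0,4], [1,2], [1,3], [1,4], [2,3], [2,4], [3,4]
  2-simplices (5): [0,1,2], [0,2,4], [0,3,4], [1,2,3], [1,3,4]

Hence C_0 ≅ Z^5, C_1 ≅ Z^10, C_2 ≅ Z^5.

Boundary ∂_1: C_1 → C_0 sends each edge [p,q] (with p < q) to q − p. For instance
  ∂[3,4] = [4] − [3].
The resulting 5×10 matrix has rank 4, and its Smith normal form has invariant factors (1,1,1,1).

The boundary map ∂_2: C_2 → C_1 acts by ∂[p,q,r] = [q,r] − [p,r] + [p,q]. For instance
  ∂[0,2,4] = [2,4] − [0,4] + [0,2],
  ∂[1,3,4] = [3,4] − [1,4] + [1,3].
The resulting 10×5 matrix has rank 5, and its Smith normal form has invariant factors (1,1,1,1,1).

From H_k ≅ ker(∂_k) / im(∂_{k+1}) we obtain:

  H_0: rank C_0 − rank ∂_1 = 5 − 4 = 1, and the invariant factors of ∂_1 are all 1, so H_0 ≅ Z.
  H_1: rank ker ∂_1 − rank ∂_2 = (10 − 4) − 5 = 1, and the invariant factors of ∂_2 are all 1, so H_1 ≅ Z.
  H_2: rank ker ∂_2 − rank ∂_3 = (5 − 5) − 0 = 0, and there is no ∂_3, so H_2 ≅ 0.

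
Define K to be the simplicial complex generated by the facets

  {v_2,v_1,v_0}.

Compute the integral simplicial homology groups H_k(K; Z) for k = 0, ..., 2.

Take the total order v_0 < v_1 < v_2 on the vertex set. Then K (dimension 2) consists of the simplices:

  0-simplices (3): [v_0], [v_1], [v_2]
  1-simplices (3): [v_0,v_1], [v_0,v_2], [v_1,v_2]
  2-simplices (1): [v_0,v_1,v_2]

giving chain groups C_0 ≅ Z^3, C_1 ≅ Z^3, C_2 ≅ Z^1.

∂_1: C_1 → C_0 sends each edge [p,q] (with p < q) to q − p. For instance
  ∂[v_0,v_2] = [v_2] − [v_0].
The 3×3 boundary matrix has rank 2 and Smith normal form diag(1,1).

The boundary map ∂_2: C_2 → C_1 sends each 2-simplex [p,q,r] to [q,r] − [p,r] + [p,q]. For instance
  ∂[v_0,v_1,v_2] = [v_1,v_2] − [v_0,v_2] + [v_0,v_1].
The 3×1 boundary matrix has rank 1 and Smith normal form diag(1).

Computing H_k = (kernel of ∂_k) / (image of ∂_{k+1}):

  H_0: rank C_0 − rank ∂_1 = 3 − 2 = 1, and the invariant factors of ∂_1 are all 1, so H_0 ≅ Z.
  H_1: rank ker ∂_1 − rank ∂_2 = (3 − 2) − 1 = 0, and the invariant factors of ∂_2 are all 1, so H_1 ≅ 0.
  H_2: rank ker ∂_2 − rank ∂_3 = (1 − 1) − 0 = 0, and there is no ∂_3, so H_2 ≅ 0.

As a check, the Euler characteristic is 3 − 3 + 1 = 1, which agrees with 1 − 0 + 0 = 1.

H_0 = Z,  H_1 = 0,  H_2 = 0.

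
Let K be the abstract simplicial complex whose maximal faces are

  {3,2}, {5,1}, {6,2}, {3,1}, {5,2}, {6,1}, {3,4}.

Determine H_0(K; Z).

Order the vertices as 1 < 2 < 3 < 4 < 5 < 6. Listing each simplex with vertices in this order, K has dimension 1 with simplices:

  0-simplices (6): [1], [2], [3], [4], [5], [6]
  1-simplices (7): [1,3], [1,5], [1,6], [2,3], [2,5], [2,6], [3,4]

Hence C_0 ≅ Z^6, C_1 ≅ Z^7.

Boundary ∂_1: C_1 → C_0 sends each edge [p,q] (with p < q) to q − p. For instance
  ∂[2,5] = [5] − [2].
This gives a 6×7 integer matrix of rank 5; reducing to Smith normal form yields diagonal entries (1,1,1,1,1).

From H_k ≅ ker(∂_k) / im(∂_{k+1}) we obtain:

  H_0: rank C_0 − rank ∂_1 = 6 − 5 = 1, and the invariant factors of ∂_1 are all 1, so H_0 = Z.

H_0 = Z.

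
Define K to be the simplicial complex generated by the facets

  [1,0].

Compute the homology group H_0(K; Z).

Fix the vertex order 0 < 1 and write every simplex with vertices in increasing order. Then dim K = 1 and the simplices of K are:

  0-simplices (2): [0], [1]
  1-simplices (1): [0,1]

Hence C_0 ≅ Z^2, C_1 ≅ Z^1.

∂_1: C_1 → C_0 is given by ∂[p,q] = [q] − [p]. For instance
  ∂[0,1] = [1] − [0].
The 2×1 boundary matrix has rank 1 and Smith normal form diag(1).

Reading off H_k = ker ∂_k / im ∂_{k+1}:

  H_0: rank C_0 − rank ∂_1 = 2 − 1 = 1, and the invariant factors of ∂_1 are all 1, so H_0 = Z.

(K is a triangulation of the 1-simplex.)

H_0 = Z.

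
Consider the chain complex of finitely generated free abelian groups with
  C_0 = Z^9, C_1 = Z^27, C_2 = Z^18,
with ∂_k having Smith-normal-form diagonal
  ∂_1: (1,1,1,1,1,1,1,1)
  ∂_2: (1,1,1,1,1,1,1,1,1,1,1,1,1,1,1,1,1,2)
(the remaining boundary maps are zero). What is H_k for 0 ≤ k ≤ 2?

H_0 ≅ Z,  H_1 ≅ Z × Z/2,  H_2 = 0.

H_0: b_0 = 9 − 0 − 8 = 1; torsion from ∂_1 factors > 1: none. So H_0 ≅ Z.
H_1: b_1 = 27 − 8 − 18 = 1; torsion from ∂_2 factors > 1: [2]. So H_1 ≅ Z × Z/2.
H_2: b_2 = 18 − 18 − 0 = 0; torsion from ∂_3 factors > 1: none. So H_2 ≅ 0.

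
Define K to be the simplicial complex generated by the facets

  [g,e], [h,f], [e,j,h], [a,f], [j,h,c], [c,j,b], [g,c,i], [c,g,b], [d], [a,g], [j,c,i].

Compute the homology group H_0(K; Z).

K has 10 vertices, 16 edges, 6 triangles.
rank ∂_0 = 0, rank ∂_1 = 8 ⇒ b_0 = 10 − 0 − 8 = 2; all invariant factors of ∂_1 are 1 so no torsion. So H_0 = Z^2.

H_0 = Z^2.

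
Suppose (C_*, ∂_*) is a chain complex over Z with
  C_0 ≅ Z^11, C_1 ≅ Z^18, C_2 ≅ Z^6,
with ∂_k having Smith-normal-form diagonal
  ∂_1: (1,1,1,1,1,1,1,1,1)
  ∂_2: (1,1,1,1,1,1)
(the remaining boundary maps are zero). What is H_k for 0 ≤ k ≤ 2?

H_0: b_0 = 11 − 0 − 9 = 2; torsion from ∂_1 factors > 1: none. So H_0 ≅ Z^2.
H_1: b_1 = 18 − 9 − 6 = 3; torsion from ∂_2 factors > 1: none. So H_1 ≅ Z^3.
H_2: b_2 = 6 − 6 − 0 = 0; torsion from ∂_3 factors > 1: none. So H_2 ≅ 0.

H_0 ≅ Z^2,  H_1 ≅ Z^3,  H_2 = 0.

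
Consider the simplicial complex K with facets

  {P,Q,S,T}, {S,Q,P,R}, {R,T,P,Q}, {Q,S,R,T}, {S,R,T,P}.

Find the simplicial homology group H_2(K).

H_2 ≅ 0.

Fix the vertex order P < Q < R < S < T and write every simplex with vertices in increasing order. Then dim K = 3 and the simplices of K are:

  0-simplices (5): P, Q, R, S, T
  1-simplices (10): PQ, PR, PS, PT, QR, QS, QT, RS, RT, ST
  2-simplices (10): PQR, PQS, PQT, PRS, PRT, PST, QRS, QRT, QST, RST
  3-simplices (5): PQRS, PQRT, PQST, PRST, QRST

Hence C_0 ≅ Z^5, C_1 ≅ Z^10, C_2 ≅ Z^10, C_3 ≅ Z^5.

∂_1: C_1 → C_0 is given by ∂[p,q] = [q] − [p]. For instance
  ∂RT = T − R.
As a 5×10 matrix over Z this has rank 4, with invariant factors (1,1,1,1).

The boundary map ∂_2: C_2 → C_1 sends each 2-simplex [p,q,r] to [q,r] − [p,r] + [p,q]. For instance
  ∂PRT = RT − PT + PR,
  ∂PQT = QT − PT + PQ.
As a 10×10 matrix over Z this has rank 6, with invariant factors (1,1,1,1,1,1).

The boundary map ∂_3: C_3 → C_2 sends each 3-simplex σ to the alternating sum Σ_i (−1)^i (σ with its i-th vertex removed). For instance
  ∂PRST = RST − PST + PRT − PRS,
  ∂QRST = RST − QST + QRT − QRS.
The 10×5 boundary matrix has rank 4 and Smith normal form diag(1,1,1,1).

Now H_k = ker ∂_k / im ∂_{k+1}, so:

  H_2: rank ker ∂_2 − rank ∂_3 = (10 − 6) − 4 = 0, and the invariant factors of ∂_3 are all 1, so H_2 ≅ 0.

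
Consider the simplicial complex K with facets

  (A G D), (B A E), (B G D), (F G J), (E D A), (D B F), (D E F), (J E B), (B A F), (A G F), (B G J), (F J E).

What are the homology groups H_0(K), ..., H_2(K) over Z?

Fix the vertex order A < B < D < E < F < G < J and write every simplex with vertices in increasing order. Then dim K = 2 and the simplices of K are:

  0-simplices (7): A, B, D, E, F, G, J
  1-simplices (18): AB, AD, AE, AF, AG, BD, BE, BF, BG, BJ, DE, DF, DG, EF, EJ, FG, FJ, GJ
  2-simplices (12): ABE, ABF, ADE, ADG, AFG, BDF, BDG, BEJ, BGJ, DEF, EFJ, FGJ

giving chain groups C_0 ≅ Z^7, C_1 ≅ Z^18, C_2 ≅ Z^12.

The boundary map ∂_1: C_1 → C_0 is given by ∂[p,q] = [q] − [p].
The resulting 7×18 matrix has rank 6, and its Smith normal form has invariant factors (1,1,1,1,1,1).

Boundary ∂_2: C_2 → C_1 acts by ∂[p,q,r] = [q,r] − [p,r] + [p,q]. For instance
  ∂ABE = BE − AE + AB,
  ∂ABF = BF − AF + AB.
The resulting 18×12 matrix has rank 12, and its Smith normal form has invariant factors (1,1,1,1,1,1,1,1,1,1,1,2).

Now H_k = ker ∂_k / im ∂_{k+1}, so:

  H_0: rank C_0 − rank ∂_1 = 7 − 6 = 1, and the invariant factors of ∂_1 are all 1, so H_0 = Z.
  H_1: rank ker ∂_1 − rank ∂_2 = (18 − 6) − 12 = 0, and ∂_2 has invariant factor 2 > 1, so H_1 = Z/2.
  H_2: rank ker ∂_2 − rank ∂_3 = (12 − 12) − 0 = 0, and there is no ∂_3, so H_2 = 0.

As a check, the Euler characteristic is 7 − 18 + 12 = 1, which agrees with 1 − 0 + 0 = 1.
(K is a triangulation of the real projective plane RP^2.)

H_0 ≅ Z,  H_1 ≅ Z/2,  H_2 = 0.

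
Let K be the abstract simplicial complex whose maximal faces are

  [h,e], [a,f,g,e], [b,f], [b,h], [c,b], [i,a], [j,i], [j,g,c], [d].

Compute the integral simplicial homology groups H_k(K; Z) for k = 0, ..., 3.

Order the vertices as a < b < c < d < e < f < g < h < i < j. Listing each simplex with vertices in this order, K has dimension 3 with simplices:

  0-simplices (10): a, b, c, d, e, f, g, h, i, j
  1-simplices (15): ae, af, ag, ai, bc, bf, bh, cg, cj, ef, eg, eh, fg, gj, ij
  2-simplices (5): aef, aeg, afg, cgj, efg
  3-simplices (1): aefg

Hence C_0 ≅ Z^10, C_1 ≅ Z^15, C_2 ≅ Z^5, C_3 ≅ Z^1.

The boundary map ∂_1: C_1 → C_0 maps an edge to its endpoints' difference, ∂[p,q] = q − p.
The resulting 10×15 matrix has rank 8, and its Smith normal form has invariant factors (1,1,1,1,1,1,1,1).

∂_2: C_2 → C_1 maps a triangle to the signed sum of its edges. For instance
  ∂aef = ef − af + ae,
  ∂afg = fg − ag + af.
This gives a 15×5 integer matrix of rank 4; reducing to Smith normal form yields diagonal entries (1,1,1,1).

∂_3: C_3 → C_2 sends each 3-simplex σ to the alternating sum Σ_i (−1)^i (σ with its i-th vertex removed). For instance
  ∂aefg = efg − afg + aeg − aef.
This gives a 5×1 integer matrix of rank 1; reducing to Smith normal form yields diagonal entries (1).

Now H_k = ker ∂_k / im ∂_{k+1}, so:

  H_0: rank C_0 − rank ∂_1 = 10 − 8 = 2, and the invariant factors of ∂_1 are all 1, so H_0 = Z^2.
  H_1: rank ker ∂_1 − rank ∂_2 = (15 − 8) − 4 = 3, and the invariant factors of ∂_2 are all 1, so H_1 = Z^3.
  H_2: rank ker ∂_2 − rank ∂_3 = (5 − 4) − 1 = 0, and the invariant factors of ∂_3 are all 1, so H_2 = 0.
  H_3: rank ker ∂_3 − rank ∂_4 = (1 − 1) − 0 = 0, and there is no ∂_4, so H_3 = 0.

H_0 ≅ Z^2,  H_1 ≅ Z^3,  H_2 = 0,  H_3 = 0.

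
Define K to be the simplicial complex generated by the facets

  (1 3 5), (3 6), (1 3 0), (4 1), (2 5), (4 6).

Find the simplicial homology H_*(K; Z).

Fix the vertex order 0 < 1 < 2 < 3 < 4 < 5 < 6 and write every simplex with vertices in increasing order. Then dim K = 2 and the simplices of K are:

  0-simplices (7): [0], [1], [2], [3], [4], [5], [6]
  1-simplices (9): [0,1], [0,3], [1,3], [1,4], [1,5], [2,5], [3,5], [3,6], [4,6]
  2-simplices (2): [0,1,3], [1,3,5]

Hence C_0 ≅ Z^7, C_1 ≅ Z^9, C_2 ≅ Z^2.

Boundary ∂_1: C_1 → C_0 is given by ∂[p,q] = [q] − [p]. For instance
  ∂[1,3] = [3] − [1].
This gives a 7×9 integer matrix of rank 6; reducing to Smith normal form yields diagonal entries (1,1,1,1,1,1).

Boundary ∂_2: C_2 → C_1 sends each 2-simplex [p,q,r] to [q,r] − [p,r] + [p,q]. For instance
  ∂[1,3,5] = [3,5] − [1,5] + [1,3],
  ∂[0,1,3] = [1,3] − [0,3] + [0,1].
As a 9×2 matrix over Z this has rank 2, with invariant factors (1,1).

Reading off H_k = ker ∂_k / im ∂_{k+1}:

  H_0: rank C_0 − rank ∂_1 = 7 − 6 = 1, and the invariant factors of ∂_1 are all 1, so H_0 ≅ Z.
  H_1: rank ker ∂_1 − rank ∂_2 = (9 − 6) − 2 = 1, and the invariant factors of ∂_2 are all 1, so H_1 ≅ Z.
  H_2: rank ker ∂_2 − rank ∂_3 = (2 − 2) − 0 = 0, and there is no ∂_3, so H_2 ≅ 0.

H_0 ≅ Z,  H_1 ≅ Z,  H_2 = 0.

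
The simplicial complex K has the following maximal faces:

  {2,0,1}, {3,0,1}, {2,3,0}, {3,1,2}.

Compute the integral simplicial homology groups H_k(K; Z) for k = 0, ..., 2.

Fix the vertex order 0 < 1 < 2 < 3 and write every simplex with vertices in increasing order. Then dim K = 2 and the simplices of K are:

  0-simplices (4): [0], [1], [2], [3]
  1-simplices (6): [0,1], [0,2], [0,3], [1,2], [1,3], [2,3]
  2-simplices (4): [0,1,2], [0,1,3], [0,2,3], [1,2,3]

giving chain groups C_0 ≅ Z^4, C_1 ≅ Z^6, C_2 ≅ Z^4.

∂_1: C_1 → C_0 is given by ∂[p,q] = [q] − [p].
This gives a 4×6 integer matrix of rank 3; reducing to Smith normal form yields diagonal entries (1,1,1).

Boundary ∂_2: C_2 → C_1 sends each 2-simplex [p,q,r] to [q,r] − [p,r] + [p,q]. For instance
  ∂[1,2,3] = [2,3] − [1,3] + [1,2],
  ∂[0,1,2] = [1,2] − [0,2] + [0,1].
As a 6×4 matrix over Z this has rank 3, with invariant factors (1,1,1).

From H_k ≅ ker(∂_k) / im(∂_{k+1}) we obtain:

  H_0: rank C_0 − rank ∂_1 = 4 − 3 = 1, and the invariant factors of ∂_1 are all 1, so H_0 = Z.
  H_1: rank ker ∂_1 − rank ∂_2 = (6 − 3) − 3 = 0, and the invariant factors of ∂_2 are all 1, so H_1 = 0.
  H_2: rank ker ∂_2 − rank ∂_3 = (4 − 3) − 0 = 1, and there is no ∂_3, so H_2 = Z.

(K is a triangulation of the 2-sphere S^2.)

H_0 ≅ Z,  H_1 = 0,  H_2 ≅ Z.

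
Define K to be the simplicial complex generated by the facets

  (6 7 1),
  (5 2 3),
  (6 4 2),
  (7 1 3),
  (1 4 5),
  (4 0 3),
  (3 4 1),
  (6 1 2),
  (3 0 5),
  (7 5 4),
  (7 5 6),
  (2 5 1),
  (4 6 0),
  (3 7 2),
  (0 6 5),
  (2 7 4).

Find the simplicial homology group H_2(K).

Take the total order 0 < 1 < 2 < 3 < 4 < 5 < 6 < 7 on the vertex set. Then K (dimension 2) consists of the simplices:

  0-simplices (8): [0], [1], [2], [3], [4], [5], [6], [7]
  1-simplices (24): (24 of them)
  2-simplices (16): [0,3,4], [0,3,5], [0,4,6], [0,5,6], [1,2,5], [1,2,6], [1,3,4], [1,3,7], [1,4,5], [1,6,7], [2,3,5], [2,3,7], [2,4,6], [2,4,7], [4,5,7], [5,6,7]

giving chain groups C_0 ≅ Z^8, C_1 ≅ Z^24, C_2 ≅ Z^16.

∂_1: C_1 → C_0 maps an edge to its endpoints' difference, ∂[p,q] = q − p. For instance
  ∂[1,5] = [5] − [1].
As a 8×24 matrix over Z this has rank 7, with invariant factors (1,1,1,1,1,1,1).

Boundary ∂_2: C_2 → C_1 sends each 2-simplex [p,q,r] to [q,r] − [p,r] + [p,q]. For instance
  ∂[2,3,5] = [3,5] − [2,5] + [2,3],
  ∂[1,2,5] = [2,5] − [1,5] + [1,2].
This gives a 24×16 integer matrix of rank 15; reducing to Smith normal form yields diagonal entries (1,1,1,1,1,1,1,1,1,1,1,1,1,1,1).

Reading off H_k = ker ∂_k / im ∂_{k+1}:

  H_2: rank ker ∂_2 − rank ∂_3 = (16 − 15) − 0 = 1, and there is no ∂_3, so H_2 = Z.

H_2 = Z.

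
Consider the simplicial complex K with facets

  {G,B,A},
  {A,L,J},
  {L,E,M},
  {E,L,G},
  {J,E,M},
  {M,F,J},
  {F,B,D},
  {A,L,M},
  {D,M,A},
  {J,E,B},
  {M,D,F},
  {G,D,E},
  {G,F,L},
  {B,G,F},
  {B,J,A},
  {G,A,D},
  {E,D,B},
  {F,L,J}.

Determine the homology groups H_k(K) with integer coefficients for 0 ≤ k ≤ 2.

Take the total order A < B < D < E < F < G < J < L < M on the vertex set. Then K (dimension 2) consists of the simplices:

  0-simplices (9): A, B, D, E, F, G, J, L, M
  1-simplices (27): AB, AD, AG, AJ, AL, AM, BD, BE, BF, BG, BJ, DE, DF, DG, DM, EG, EJ, EL, EM, FG, FJ, FL, FM, GL, JL, JM, LM
  2-simplices (18): ABG, ABJ, ADG, ADM, AJL, ALM, BDE, BDF, BEJ, BFG, DEG, DFM, EGL, EJM, ELM, FGL, FJL, FJM

Hence C_0 ≅ Z^9, C_1 ≅ Z^27, C_2 ≅ Z^18.

The boundary map ∂_1: C_1 → C_0 maps an edge to its endpoints' difference, ∂[p,q] = q − p. For instance
  ∂AL = L − A.
The 9×27 boundary matrix has rank 8 and Smith normal form diag(1,1,1,1,1,1,1,1).

The boundary map ∂_2: C_2 → C_1 sends each 2-simplex [p,q,r] to [q,r] − [p,r] + [p,q]. For instance
  ∂FJL = JL − FL + FJ,
  ∂DFM = FM − DM + DF.
As a 27×18 matrix over Z this has rank 18, with invariant factors (1,1,1,1,1,1,1,1,1,1,1,1,1,1,1,1,1,2).

Reading off H_k = ker ∂_k / im ∂_{k+1}:

  H_0: rank C_0 − rank ∂_1 = 9 − 8 = 1, and the invariant factors of ∂_1 are all 1, so H_0 = Z.
  H_1: rank ker ∂_1 − rank ∂_2 = (27 − 8) − 18 = 1, and ∂_2 has invariant factor 2 > 1, so H_1 = Z ⊕ Z/2.
  H_2: rank ker ∂_2 − rank ∂_3 = (18 − 18) − 0 = 0, and there is no ∂_3, so H_2 = 0.

H_0 = Z,  H_1 = Z ⊕ Z/2,  H_2 = 0.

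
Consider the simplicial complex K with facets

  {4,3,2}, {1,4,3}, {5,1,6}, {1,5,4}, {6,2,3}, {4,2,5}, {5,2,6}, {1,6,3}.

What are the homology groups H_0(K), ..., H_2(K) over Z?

Take the total order 1 < 2 < 3 < 4 < 5 < 6 on the vertex set. Then K (dimension 2) consists of the simplices:

  0-simplices (6): [1], [2], [3], [4], [5], [6]
  1-simplices (12): [1,3], [1,4], [1,5], [1,6], [2,3], [2,4], [2,5], [2,6], [3,4], [3,6], [4,5], [5,6]
  2-simplices (8): [1,3,4], [1,3,6], [1,4,5], [1,5,6], [2,3,4], [2,3,6], [2,4,5], [2,5,6]

Hence C_0 ≅ Z^6, C_1 ≅ Z^12, C_2 ≅ Z^8.

Boundary ∂_1: C_1 → C_0 sends each edge [p,q] (with p < q) to q − p.
The 6×12 boundary matrix has rank 5 and Smith normal form diag(1,1,1,1,1).

∂_2: C_2 → C_1 sends each 2-simplex [p,q,r] to [q,r] − [p,r] + [p,q]. For instance
  ∂[2,3,6] = [3,6] − [2,6] + [2,3],
  ∂[1,5,6] = [5,6] − [1,6] + [1,5].
This gives a 12×8 integer matrix of rank 7; reducing to Smith normal form yields diagonal entries (1,1,1,1,1,1,1).

Now H_k = ker ∂_k / im ∂_{k+1}, so:

  H_0: rank C_0 − rank ∂_1 = 6 − 5 = 1, and the invariant factors of ∂_1 are all 1, so H_0 ≅ Z.
  H_1: rank ker ∂_1 − rank ∂_2 = (12 − 5) − 7 = 0, and the invariant factors of ∂_2 are all 1, so H_1 ≅ 0.
  H_2: rank ker ∂_2 − rank ∂_3 = (8 − 7) − 0 = 1, and there is no ∂_3, so H_2 ≅ Z.

As a check, the Euler characteristic is 6 − 12 + 8 = 2, which agrees with 1 − 0 + 1 = 2.

H_0 = Z,  H_1 = 0,  H_2 = Z.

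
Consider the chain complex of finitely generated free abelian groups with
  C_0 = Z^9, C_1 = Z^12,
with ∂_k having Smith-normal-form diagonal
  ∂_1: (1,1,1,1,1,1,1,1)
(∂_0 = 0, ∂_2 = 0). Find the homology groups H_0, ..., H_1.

H_0 ≅ Z,  H_1 ≅ Z^4.

H_0: b_0 = 9 − 0 − 8 = 1; torsion from ∂_1 factors > 1: none. So H_0 ≅ Z.
H_1: b_1 = 12 − 8 − 0 = 4; torsion from ∂_2 factors > 1: none. So H_1 ≅ Z^4.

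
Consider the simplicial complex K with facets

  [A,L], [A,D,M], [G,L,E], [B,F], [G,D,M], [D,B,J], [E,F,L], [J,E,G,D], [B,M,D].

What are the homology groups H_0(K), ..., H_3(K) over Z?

H_0 ≅ Z,  H_1 ≅ Z^2,  H_2 = 0,  H_3 = 0.

Fix the vertex order A < B < D < E < F < G < J < L < M and write every simplex with vertices in increasing order. Then dim K = 3 and the simplices of K are:

  0-simplices (9): A, B, D, E, F, G, J, L, M
  1-simplices (19): AD, AL, AM, BD, BF, BJ, BM, DE, DG, DJ, DM, EF, EG, EJ, EL, FL, GJ, GL, GM
  2-simplices (10): ADM, BDJ, BDM, DEG, DEJ, DGJ, DGM, EFL, EGJ, EGL
  3-simplices (1): DEGJ

giving chain groups C_0 ≅ Z^9, C_1 ≅ Z^19, C_2 ≅ Z^10, C_3 ≅ Z^1.

∂_1: C_1 → C_0 sends each edge [p,q] (with p < q) to q − p. For instance
  ∂DJ = J − D.
As a 9×19 matrix over Z this has rank 8, with invariant factors (1,1,1,1,1,1,1,1).

The boundary map ∂_2: C_2 → C_1 sends each 2-simplex [p,q,r] to [q,r] − [p,r] + [p,q]. For instance
  ∂EGJ = GJ − EJ + EG,
  ∂DEG = EG − DG + DE.
The 19×10 boundary matrix has rank 9 and Smith normal form diag(1,1,1,1,1,1,1,1,1).

The boundary map ∂_3: C_3 → C_2 sends each 3-simplex σ to the alternating sum Σ_i (−1)^i (σ with its i-th vertex removed). For instance
  ∂DEGJ = EGJ − DGJ + DEJ − DEG.
The resulting 10×1 matrix has rank 1, and its Smith normal form has invariant factors (1).

Now H_k = ker ∂_k / im ∂_{k+1}, so:

  H_0: rank C_0 − rank ∂_1 = 9 − 8 = 1, and the invariant factors of ∂_1 are all 1, so H_0 ≅ Z.
  H_1: rank ker ∂_1 − rank ∂_2 = (19 − 8) − 9 = 2, and the invariant factors of ∂_2 are all 1, so H_1 ≅ Z^2.
  H_2: rank ker ∂_2 − rank ∂_3 = (10 − 9) − 1 = 0, and the invariant factors of ∂_3 are all 1, so H_2 ≅ 0.
  H_3: rank ker ∂_3 − rank ∂_4 = (1 − 1) − 0 = 0, and there is no ∂_4, so H_3 ≅ 0.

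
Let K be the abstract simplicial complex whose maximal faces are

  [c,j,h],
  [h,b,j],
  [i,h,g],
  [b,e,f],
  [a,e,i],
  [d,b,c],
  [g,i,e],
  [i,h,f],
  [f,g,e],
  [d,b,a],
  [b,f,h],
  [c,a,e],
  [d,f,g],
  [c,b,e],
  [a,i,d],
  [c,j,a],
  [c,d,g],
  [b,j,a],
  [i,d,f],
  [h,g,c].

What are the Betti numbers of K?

b_0 = 1, b_1 = 1, b_2 = 0.

Fix the vertex order a < b < c < d < e < f < g < h < i < j and write every simplex with vertices in increasing order. Then dim K = 2 and the simplices of K are:

  0-simplices (10): a, b, c, d, e, f, g, h, i, j
  1-simplices (30): ab, ac, ad, ae, ai, aj, bc, bd, be, bf, bh, bj, cd, ce, cg, ch, cj, df, dg, di, ef, eg, ei, fg, fh, fi, gh, gi, hi, hj
  2-simplices (20): abd, abj, ace, acj, adi, aei, bcd, bce, bef, bfh, bhj, cdg, cgh, chj, dfg, dfi, efg, egi, fhi, ghi

Hence C_0 ≅ Z^10, C_1 ≅ Z^30, C_2 ≅ Z^20.

Boundary ∂_1: C_1 → C_0 maps an edge to its endpoints' difference, ∂[p,q] = q − p. For instance
  ∂eg = g − e.
The 10×30 boundary matrix has rank 9 and Smith normal form diag(1,1,1,1,1,1,1,1,1).

Boundary ∂_2: C_2 → C_1 maps a triangle to the signed sum of its edges. For instance
  ∂bfh = fh − bh + bf,
  ∂dfg = fg − dg + df.
As a 30×20 matrix over Z this has rank 20, with invariant factors (1,1,1,1,1,1,1,1,1,1,1,1,1,1,1,1,1,1,1,2).

Reading off H_k = ker ∂_k / im ∂_{k+1}:

  H_0: rank C_0 − rank ∂_1 = 10 − 9 = 1, and the invariant factors of ∂_1 are all 1, so H_0 ≅ Z.
  H_1: rank ker ∂_1 − rank ∂_2 = (30 − 9) − 20 = 1, and ∂_2 has invariant factor 2 > 1, so H_1 ≅ Z ⊕ Z/2.
  H_2: rank ker ∂_2 − rank ∂_3 = (20 − 20) − 0 = 0, and there is no ∂_3, so H_2 ≅ 0.

Hence the Betti numbers are b_0 = 1, b_1 = 1, b_2 = 0.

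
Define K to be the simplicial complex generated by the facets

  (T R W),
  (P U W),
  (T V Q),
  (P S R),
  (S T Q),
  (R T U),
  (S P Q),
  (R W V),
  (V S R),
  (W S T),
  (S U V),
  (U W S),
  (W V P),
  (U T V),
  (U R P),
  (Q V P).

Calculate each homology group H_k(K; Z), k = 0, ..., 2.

H_0 = Z,  H_1 = Z^2,  H_2 = Z.

Order the vertices as P < Q < R < S < T < U < V < W. Listing each simplex with vertices in this order, K has dimension 2 with simplices:

  0-simplices (8): P, Q, R, S, T, U, V, W
  1-simplices (24): PQ, PR, PS, PU, PV, PW, QS, QT, QV, RS, RT, RU, RV, RW, ST, SU, SV, SW, TU, TV, TW, UV, UW, VW
  2-simplices (16): PQS, PQV, PRS, PRU, PUW, PVW, QST, QTV, RSV, RTU, RTW, RVW, STW, SUV, SUW, TUV

Hence C_0 ≅ Z^8, C_1 ≅ Z^24, C_2 ≅ Z^16.

∂_1: C_1 → C_0 maps an edge to its endpoints' difference, ∂[p,q] = q − p. For instance
  ∂SU = U − S.
As a 8×24 matrix over Z this has rank 7, with invariant factors (1,1,1,1,1,1,1).

Boundary ∂_2: C_2 → C_1 acts by ∂[p,q,r] = [q,r] − [p,r] + [p,q]. For instance
  ∂RTU = TU − RU + RT,
  ∂RSV = SV − RV + RS.
This gives a 24×16 integer matrix of rank 15; reducing to Smith normal form yields diagonal entries (1,1,1,1,1,1,1,1,1,1,1,1,1,1,1).

Reading off H_k = ker ∂_k / im ∂_{k+1}:

  H_0: rank C_0 − rank ∂_1 = 8 − 7 = 1, and the invariant factors of ∂_1 are all 1, so H_0 ≅ Z.
  H_1: rank ker ∂_1 − rank ∂_2 = (24 − 7) − 15 = 2, and the invariant factors of ∂_2 are all 1, so H_1 ≅ Z^2.
  H_2: rank ker ∂_2 − rank ∂_3 = (16 − 15) − 0 = 1, and there is no ∂_3, so H_2 ≅ Z.

As a check, the Euler characteristic is 8 − 24 + 16 = 0, which agrees with 1 − 2 + 1 = 0.
(K is a triangulation of the torus T^2.)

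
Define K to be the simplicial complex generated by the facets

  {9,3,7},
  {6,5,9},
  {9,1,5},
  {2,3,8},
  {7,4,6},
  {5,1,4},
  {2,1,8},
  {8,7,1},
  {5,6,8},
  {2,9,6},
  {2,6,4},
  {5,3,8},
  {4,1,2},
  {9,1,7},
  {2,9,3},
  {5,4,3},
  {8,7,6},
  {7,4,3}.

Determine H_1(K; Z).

H_1 = Z^2.

K has 9 vertices, 27 edges, 18 triangles.
rank ∂_1 = 8, rank ∂_2 = 17 ⇒ b_1 = 27 − 8 − 17 = 2; all invariant factors of ∂_2 are 1 so no torsion. So H_1 = Z^2.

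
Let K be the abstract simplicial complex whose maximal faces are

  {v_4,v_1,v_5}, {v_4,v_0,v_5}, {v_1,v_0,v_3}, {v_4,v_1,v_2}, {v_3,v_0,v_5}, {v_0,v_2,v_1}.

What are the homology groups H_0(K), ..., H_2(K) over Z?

We work with the vertex ordering v_0 < v_1 < v_2 < v_3 < v_4 < v_5. The simplices of K, each written with vertices in increasing order, are:

  0-simplices (6): [v_0], [v_1], [v_2], [v_3], [v_4], [v_5]
  1-simplices (12): [v_0,v_1], [v_0,v_2], [v_0,v_3], [v_0,v_4], [v_0,v_5], [v_1,v_2], [v_1,v_3], [v_1,v_4], [v_1,v_5], [v_2,v_4], [v_3,v_5], [v_4,v_5]
  2-simplices (6): [v_0,v_1,v_2], [v_0,v_1,v_3], [v_0,v_3,v_5], [v_0,v_4,v_5], [v_1,v_2,v_4], [v_1,v_4,v_5]

so the chain groups are C_0 ≅ Z^6, C_1 ≅ Z^12, C_2 ≅ Z^6.

∂_1: C_1 → C_0 maps an edge to its endpoints' difference, ∂[p,q] = q − p.
As a 6×12 matrix over Z this has rank 5, with invariant factors (1,1,1,1,1).

The boundary map ∂_2: C_2 → C_1 maps a triangle to the signed sum of its edges. For instance
  ∂[v_0,v_1,v_2] = [v_1,v_2] − [v_0,v_2] + [v_0,v_1],
  ∂[v_0,v_3,v_5] = [v_3,v_5] − [v_0,v_5] + [v_0,v_3].
This gives a 12×6 integer matrix of rank 6; reducing to Smith normal form yields diagonal entries (1,1,1,1,1,1).

Now H_k = ker ∂_k / im ∂_{k+1}, so:

  H_0: rank C_0 − rank ∂_1 = 6 − 5 = 1, and the invariant factors of ∂_1 are all 1, so H_0 = Z.
  H_1: rank ker ∂_1 − rank ∂_2 = (12 − 5) − 6 = 1, and the invariant factors of ∂_2 are all 1, so H_1 = Z.
  H_2: rank ker ∂_2 − rank ∂_3 = (6 − 6) − 0 = 0, and there is no ∂_3, so H_2 = 0.

As a check, the Euler characteristic is 6 − 12 + 6 = 0, which agrees with 1 − 1 + 0 = 0.
(K is a triangulation of the cylinder S^1 x I.)

H_0 ≅ Z,  H_1 ≅ Z,  H_2 = 0.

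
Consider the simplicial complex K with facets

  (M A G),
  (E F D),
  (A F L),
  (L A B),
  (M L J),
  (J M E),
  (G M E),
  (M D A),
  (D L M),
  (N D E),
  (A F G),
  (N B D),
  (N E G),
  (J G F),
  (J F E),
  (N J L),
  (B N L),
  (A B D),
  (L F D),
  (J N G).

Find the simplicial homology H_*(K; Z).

Order the vertices as A < B < D < E < F < G < J < L < M < N. Listing each simplex with vertices in this order, K has dimension 2 with simplices:

  0-simplices (10): A, B, D, E, F, G, J, L, M, N
  1-simplices (30): AB, AD, AF, AG, AL, AM, BD, BL, BN, DE, DF, DL, DM, DN, EF, EG, EJ, EM, EN, FG, FJ, FL, GJ, GM, GN, JL, JM, JN, LM, LN
  2-simplices (20): ABD, ABL, ADM, AFG, AFL, AGM, BDN, BLN, DEF, DEN, DFL, DLM, EFJ, EGM, EGN, EJM, FGJ, GJN, JLM, JLN

Hence C_0 ≅ Z^10, C_1 ≅ Z^30, C_2 ≅ Z^20.

The boundary map ∂_1: C_1 → C_0 is given by ∂[p,q] = [q] − [p]. For instance
  ∂FL = L − F.
This gives a 10×30 integer matrix of rank 9; reducing to Smith normal form yields diagonal entries (1,1,1,1,1,1,1,1,1).

The boundary map ∂_2: C_2 → C_1 maps a triangle to the signed sum of its edges. For instance
  ∂DEF = EF − DF + DE,
  ∂DLM = LM − DM + DL.
The 30×20 boundary matrix has rank 20 and Smith normal form diag(1,1,1,1,1,1,1,1,1,1,1,1,1,1,1,1,1,1,1,2).

Now H_k = ker ∂_k / im ∂_{k+1}, so:

  H_0: rank C_0 − rank ∂_1 = 10 − 9 = 1, and the invariant factors of ∂_1 are all 1, so H_0 = Z.
  H_1: rank ker ∂_1 − rank ∂_2 = (30 − 9) − 20 = 1, and ∂_2 has invariant factor 2 > 1, so H_1 = Z × Z/2.
  H_2: rank ker ∂_2 − rank ∂_3 = (20 − 20) − 0 = 0, and there is no ∂_3, so H_2 = 0.

As a check, the Euler characteristic is 10 − 30 + 20 = 0, which agrees with 1 − 1 + 0 = 0.

H_0 = Z,  H_1 = Z × Z/2,  H_2 = 0.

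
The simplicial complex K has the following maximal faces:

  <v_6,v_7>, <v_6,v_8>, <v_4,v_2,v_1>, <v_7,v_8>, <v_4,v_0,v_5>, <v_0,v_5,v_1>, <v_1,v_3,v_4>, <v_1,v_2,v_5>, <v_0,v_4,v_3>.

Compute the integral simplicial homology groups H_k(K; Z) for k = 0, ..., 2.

Order the vertices as v_0 < v_1 < v_2 < v_3 < v_4 < v_5 < v_6 < v_7 < v_8. Listing each simplex with vertices in this order, K has dimension 2 with simplices:

  0-simplices (9): [v_0], [v_1], [v_2], [v_3], [v_4], [v_5], [v_6], [v_7], [v_8]
  1-simplices (15): (15 of them)
  2-simplices (6): [v_0,v_1,v_5], [v_0,v_3,v_4], [v_0,v_4,v_5], [v_1,v_2,v_4], [v_1,v_2,v_5], [v_1,v_3,v_4]

giving chain groups C_0 ≅ Z^9, C_1 ≅ Z^15, C_2 ≅ Z^6.

∂_1: C_1 → C_0 is given by ∂[p,q] = [q] − [p]. For instance
  ∂[v_1,v_5] = [v_5] − [v_1].
The resulting 9×15 matrix has rank 7, and its Smith normal form has invariant factors (1,1,1,1,1,1,1).

Boundary ∂_2: C_2 → C_1 sends each 2-simplex [p,q,r] to [q,r] − [p,r] + [p,q]. For instance
  ∂[v_0,v_1,v_5] = [v_1,v_5] − [v_0,v_5] + [v_0,v_1],
  ∂[v_1,v_3,v_4] = [v_3,v_4] − [v_1,v_4] + [v_1,v_3].
The resulting 15×6 matrix has rank 6, and its Smith normal form has invariant factors (1,1,1,1,1,1).

Reading off H_k = ker ∂_k / im ∂_{k+1}:

  H_0: rank C_0 − rank ∂_1 = 9 − 7 = 2, and the invariant factors of ∂_1 are all 1, so H_0 ≅ Z^2.
  H_1: rank ker ∂_1 − rank ∂_2 = (15 − 7) − 6 = 2, and the invariant factors of ∂_2 are all 1, so H_1 ≅ Z^2.
  H_2: rank ker ∂_2 − rank ∂_3 = (6 − 6) − 0 = 0, and there is no ∂_3, so H_2 ≅ 0.

H_0 ≅ Z^2,  H_1 ≅ Z^2,  H_2 = 0.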